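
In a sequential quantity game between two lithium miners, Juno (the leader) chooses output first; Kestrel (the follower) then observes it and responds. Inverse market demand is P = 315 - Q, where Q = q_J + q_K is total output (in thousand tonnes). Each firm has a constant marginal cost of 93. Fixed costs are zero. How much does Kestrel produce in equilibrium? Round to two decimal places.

Solve by backward induction. Given q_J, the follower Kestrel maximises π_K = (315 - q_J - q_K)q_K - 93q_K.
Follower FOC: 222 - q_J - 2q_K = 0, so q_K(q_J) = (222 - q_J)/2.
Juno substitutes q_K(q_J) into its own profit: π_J = q_J(315 - q_J - (222 - q_J)/2) - 93q_J = (204 - (1/2)q_J)q_J - 93q_J.
Maximising: ∂π_J/∂q_J = 111 - q_J = 0, giving q_J = 111.
Then q_K = (222 - 111)/2 = 111/2.

55.50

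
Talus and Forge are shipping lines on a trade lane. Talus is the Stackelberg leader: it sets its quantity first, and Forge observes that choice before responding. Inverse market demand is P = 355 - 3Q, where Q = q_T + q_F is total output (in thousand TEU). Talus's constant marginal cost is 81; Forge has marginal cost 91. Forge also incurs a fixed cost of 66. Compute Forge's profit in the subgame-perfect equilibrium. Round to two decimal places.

1174.33

Solve by backward induction. Given q_T, the follower Forge maximises π_F = (355 - 3q_T - 3q_F)q_F - 91q_F.
Follower FOC: 264 - 3q_T - 6q_F = 0, so q_F(q_T) = (264 - 3q_T)/6.
Talus substitutes q_F(q_T) into its own profit: π_T = q_T(355 - 3q_T - (264 - 3q_T)/2) - 81q_T = (223 - (3/2)q_T)q_T - 81q_T.
Maximising: ∂π_T/∂q_T = 142 - 3q_T = 0, giving q_T = 142/3.
Then q_F = (264 - 3·(142/3))/6 = 61/3.
Price P = 355 - 3·(203/3) = 152.
Forge's profit: (152 - 91)·(61/3) - 66 = 1174.3333.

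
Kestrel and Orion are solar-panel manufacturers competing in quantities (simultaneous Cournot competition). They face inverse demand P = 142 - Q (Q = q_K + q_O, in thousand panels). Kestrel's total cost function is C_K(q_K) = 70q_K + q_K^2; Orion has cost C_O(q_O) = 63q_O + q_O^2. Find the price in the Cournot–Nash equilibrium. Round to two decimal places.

111.80

Kestrel's profit: π_K = (142 - Q)q_K - (70q_K + q_K²). Setting ∂π_K/∂q_K = 0: 72 - 4q_K - (q_O) = 0.
Orion's profit: π_O = (142 - Q)q_O - (63q_O + q_O²). Setting ∂π_O/∂q_O = 0: 79 - 4q_O - (q_K) = 0.
Best responses: q_K = (72 - q_O)/4, q_O = (79 - q_K)/4.
Substituting one into the other gives q_K = 209/15 and q_O = 244/15.
Total output Q = 151/5, so price P = 142 - 151/5 = 559/5.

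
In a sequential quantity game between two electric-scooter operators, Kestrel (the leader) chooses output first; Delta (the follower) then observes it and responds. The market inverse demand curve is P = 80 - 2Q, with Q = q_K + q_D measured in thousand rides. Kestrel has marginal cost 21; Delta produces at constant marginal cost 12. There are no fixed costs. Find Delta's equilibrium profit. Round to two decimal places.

231.13

Solve by backward induction. Given q_K, the follower Delta maximises π_D = (80 - 2q_K - 2q_D)q_D - 12q_D.
∂π_D/∂q_D = 68 - 2q_K - 4q_D = 0 gives the reaction function q_D = (68 - 2q_K)/4.
The leader anticipates this reaction. Substituting into P = 80 - 2Q gives P = 46 - q_K, so π_K = (46 - q_K)q_K - 21q_K.
Leader FOC: 25 - 2q_K = 0, so q_K = 25/2.
Then q_D = (68 - 2·(25/2))/4 = 43/4.
Price P = 80 - 2·(93/4) = 67/2.
Delta's profit: (67/2 - 12)·(43/4) = 1849/8.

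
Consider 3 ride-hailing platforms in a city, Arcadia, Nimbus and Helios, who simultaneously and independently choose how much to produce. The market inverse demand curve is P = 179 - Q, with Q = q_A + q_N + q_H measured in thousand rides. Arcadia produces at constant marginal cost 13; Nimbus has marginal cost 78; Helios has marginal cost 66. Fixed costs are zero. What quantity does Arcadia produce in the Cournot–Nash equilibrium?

71

Arcadia's profit: π_A = (179 - Q)q_A - (13q_A). Setting ∂π_A/∂q_A = 0: 166 - 2q_A - (q_N + q_H) = 0.
Nimbus's first-order condition: 101 - 2q_N - (q_A + q_H) = 0.
Helios's profit: π_H = (179 - Q)q_H - (66q_H). Setting ∂π_H/∂q_H = 0: 113 - 2q_H - (q_A + q_N) = 0.
Adding the 3 first-order conditions: 380 − 4Q = 0, so Q = 95.
Back-substituting: q_A = (166 − 95) = 71, q_N = (101 − 95) = 6, q_H = (113 − 95) = 18.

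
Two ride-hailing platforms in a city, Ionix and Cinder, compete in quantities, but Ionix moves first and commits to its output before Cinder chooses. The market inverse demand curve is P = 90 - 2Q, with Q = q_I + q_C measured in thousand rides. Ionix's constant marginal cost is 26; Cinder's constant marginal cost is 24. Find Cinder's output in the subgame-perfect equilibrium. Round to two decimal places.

Solve by backward induction. Given q_I, the follower Cinder maximises π_C = (90 - 2q_I - 2q_C)q_C - 24q_C.
∂π_C/∂q_C = 66 - 2q_I - 4q_C = 0 gives the reaction function q_C = (66 - 2q_I)/4.
Ionix substitutes q_C(q_I) into its own profit: π_I = q_I(90 - 2q_I - (66 - 2q_I)/2) - 26q_I = (57 - q_I)q_I - 26q_I.
Maximising: ∂π_I/∂q_I = 31 - 2q_I = 0, giving q_I = 31/2.
Then q_C = (66 - 2·(31/2))/4 = 35/4.

8.75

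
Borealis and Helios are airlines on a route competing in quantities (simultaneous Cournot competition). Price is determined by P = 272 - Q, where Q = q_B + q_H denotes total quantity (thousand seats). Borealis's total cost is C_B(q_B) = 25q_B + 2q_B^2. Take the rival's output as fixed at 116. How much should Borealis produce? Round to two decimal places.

With the rival's output fixed at 116, Borealis's profit is π_B = (272 - 116 - q_B)q_B - (25q_B + 2q_B²) = (156 - q_B)q_B - (25q_B + 2q_B²).
∂π_B/∂q_B = 131 - 6q_B = 0, so q_B = 131/6.

21.83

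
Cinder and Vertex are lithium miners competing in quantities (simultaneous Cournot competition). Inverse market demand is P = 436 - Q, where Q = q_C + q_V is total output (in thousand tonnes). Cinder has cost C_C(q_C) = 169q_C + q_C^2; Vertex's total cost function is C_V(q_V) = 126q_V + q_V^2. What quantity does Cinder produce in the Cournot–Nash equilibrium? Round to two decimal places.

50.53

Cinder's profit: π_C = (436 - Q)q_C - (169q_C + q_C²). Setting ∂π_C/∂q_C = 0: 267 - 4q_C - (q_V) = 0.
Vertex's profit: π_V = (436 - Q)q_V - (126q_V + q_V²). Setting ∂π_V/∂q_V = 0: 310 - 4q_V - (q_C) = 0.
Best responses: q_C = (267 - q_V)/4, q_V = (310 - q_C)/4.
Substituting one into the other gives q_C = 758/15 and q_V = 973/15.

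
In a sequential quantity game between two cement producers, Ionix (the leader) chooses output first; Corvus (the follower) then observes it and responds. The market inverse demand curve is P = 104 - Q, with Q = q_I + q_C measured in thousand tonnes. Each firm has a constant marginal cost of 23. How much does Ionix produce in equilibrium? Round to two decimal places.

40.50

Solve by backward induction. Given q_I, the follower Corvus maximises π_C = (104 - q_I - q_C)q_C - 23q_C.
∂π_C/∂q_C = 81 - q_I - 2q_C = 0 gives the reaction function q_C = (81 - q_I)/2.
The leader anticipates this reaction. Substituting into P = 104 - Q gives P = 127/2 - (1/2)q_I, so π_I = (127/2 - (1/2)q_I)q_I - 23q_I.
The leader's first-order condition 81/2 - q_I = 0 yields q_I = 81/2.
Then q_C = (81 - 81/2)/2 = 81/4.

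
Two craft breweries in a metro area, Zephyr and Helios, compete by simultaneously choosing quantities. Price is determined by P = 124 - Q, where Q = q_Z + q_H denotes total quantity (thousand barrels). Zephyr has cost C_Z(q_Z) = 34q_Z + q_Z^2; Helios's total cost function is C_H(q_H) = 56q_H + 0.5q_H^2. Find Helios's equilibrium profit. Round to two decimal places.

Zephyr's profit: π_Z = (124 - Q)q_Z - (34q_Z + q_Z²). Setting ∂π_Z/∂q_Z = 0: 90 - 4q_Z - (q_H) = 0.
Helios's profit: π_H = (124 - Q)q_H - (56q_H + (1/2)q_H²). Setting ∂π_H/∂q_H = 0: 68 - 3q_H - (q_Z) = 0.
So q_Z = (90 - q_H)/4 and q_H = (68 - q_Z)/3.
Substituting one into the other gives q_Z = 202/11 and q_H = 182/11.
Price P = 124 - 384/11 = 980/11.
Helios's profit: (980/11)·(182/11) - 56·(182/11) - (1/2)(182/11)² = 410.6281.

410.63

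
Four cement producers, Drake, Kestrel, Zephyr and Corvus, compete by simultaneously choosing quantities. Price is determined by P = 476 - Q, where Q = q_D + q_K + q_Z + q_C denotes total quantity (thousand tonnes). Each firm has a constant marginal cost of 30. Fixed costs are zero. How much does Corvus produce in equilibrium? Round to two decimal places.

89.20

A representative firm's profit is π_i = q_i(476 - Q) - 30q_i.
Setting ∂π_i/∂q_i = 0 with rivals' quantities fixed: 446 - 2q_i - Σ_{j≠i} q_j = 0.
By symmetry each firm produces the same amount; substituting Σ_{j≠i} q_j = 3q_i yields q_i = 446/5.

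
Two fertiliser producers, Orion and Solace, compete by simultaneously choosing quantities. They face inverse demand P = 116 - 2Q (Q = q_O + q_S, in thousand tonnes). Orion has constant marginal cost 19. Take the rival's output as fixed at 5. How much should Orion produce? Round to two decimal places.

With the rival's output fixed at 5, Orion's profit is π_O = (116 - 2·5 - 2q_O)q_O - (19q_O) = (106 - 2q_O)q_O - (19q_O).
∂π_O/∂q_O = 87 - 4q_O = 0, so q_O = 87/4.

21.75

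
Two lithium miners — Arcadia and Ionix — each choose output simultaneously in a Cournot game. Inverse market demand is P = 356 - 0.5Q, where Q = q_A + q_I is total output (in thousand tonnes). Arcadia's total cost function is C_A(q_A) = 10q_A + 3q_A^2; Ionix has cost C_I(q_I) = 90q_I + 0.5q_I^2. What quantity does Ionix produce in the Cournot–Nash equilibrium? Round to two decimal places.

122.84

Arcadia's profit: π_A = (356 - 0.5Q)q_A - (10q_A + 3q_A²). Setting ∂π_A/∂q_A = 0: 346 - 7q_A - (1/2)(q_I) = 0.
Ionix's profit: π_I = (356 - 0.5Q)q_I - (90q_I + (1/2)q_I²). Setting ∂π_I/∂q_I = 0: 266 - 2q_I - (1/2)(q_A) = 0.
Rearranging gives the reaction functions q_A = (346 - (1/2)q_I)/7 and q_I = (266 - (1/2)q_A)/2.
Substituting one into the other gives q_A = 40.6545 and q_I = 122.8364.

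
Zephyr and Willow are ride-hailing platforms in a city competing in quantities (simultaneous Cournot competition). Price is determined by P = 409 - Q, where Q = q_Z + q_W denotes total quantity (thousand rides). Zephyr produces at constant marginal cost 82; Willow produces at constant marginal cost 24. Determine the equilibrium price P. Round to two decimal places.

171.67

Zephyr's profit: π_Z = (409 - Q)q_Z - (82q_Z). Setting ∂π_Z/∂q_Z = 0: 327 - 2q_Z - (q_W) = 0.
Willow's first-order condition: 385 - 2q_W - (q_Z) = 0.
So q_Z = (327 - q_W)/2 and q_W = (385 - q_Z)/2.
Substituting one into the other gives q_Z = 269/3 and q_W = 443/3.
Total output Q = 712/3, so price P = 409 - 712/3 = 515/3.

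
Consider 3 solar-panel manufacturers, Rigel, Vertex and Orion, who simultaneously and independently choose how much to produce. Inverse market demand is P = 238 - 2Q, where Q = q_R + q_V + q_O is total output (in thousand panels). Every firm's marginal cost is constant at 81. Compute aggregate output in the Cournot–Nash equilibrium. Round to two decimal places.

A representative firm's profit is π_i = q_i(238 - 2Q) - 81q_i.
First-order condition (treating rivals' output as given): 157 - 4q_i - 2·Σ_{j≠i} q_j = 0.
By symmetry each firm produces the same amount; substituting Σ_{j≠i} q_j = 2q_i yields q_i = 157/8.
Total output Q = 157/8 + 157/8 + 157/8 = 471/8.

58.88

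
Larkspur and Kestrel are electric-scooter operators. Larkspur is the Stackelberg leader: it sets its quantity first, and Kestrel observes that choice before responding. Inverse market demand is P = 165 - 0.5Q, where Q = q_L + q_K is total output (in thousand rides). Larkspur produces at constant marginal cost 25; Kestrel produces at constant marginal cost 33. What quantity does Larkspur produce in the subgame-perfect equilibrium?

148

The follower Kestrel best-responds to any q_L: π_K = (165 - 0.5Q)q_K - 33q_K.
∂π_K/∂q_K = 132 - (1/2)q_L - q_K = 0 gives the reaction function q_K = (132 - (1/2)q_L).
The leader anticipates this reaction. Substituting into P = 165 - 0.5Q gives P = 99 - (1/4)q_L, so π_L = (99 - (1/4)q_L)q_L - 25q_L.
The leader's first-order condition 74 - (1/2)q_L = 0 yields q_L = 148.
Then q_K = (132 - (1/2)·148) = 58.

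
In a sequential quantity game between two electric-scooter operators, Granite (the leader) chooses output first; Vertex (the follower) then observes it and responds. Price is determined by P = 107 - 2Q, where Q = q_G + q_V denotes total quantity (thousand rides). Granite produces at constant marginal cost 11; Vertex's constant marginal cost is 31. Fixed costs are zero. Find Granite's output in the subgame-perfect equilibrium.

The follower Vertex best-responds to any q_G: π_V = (107 - 2Q)q_V - 31q_V.
Setting the follower's marginal profit to zero, 76 - 2q_G - 4q_V = 0, i.e. q_V = (76 - 2q_G)/4.
The leader anticipates this reaction. Substituting into P = 107 - 2Q gives P = 69 - q_G, so π_G = (69 - q_G)q_G - 11q_G.
Maximising: ∂π_G/∂q_G = 58 - 2q_G = 0, giving q_G = 29.
Then q_V = (76 - 2·29)/4 = 9/2.

29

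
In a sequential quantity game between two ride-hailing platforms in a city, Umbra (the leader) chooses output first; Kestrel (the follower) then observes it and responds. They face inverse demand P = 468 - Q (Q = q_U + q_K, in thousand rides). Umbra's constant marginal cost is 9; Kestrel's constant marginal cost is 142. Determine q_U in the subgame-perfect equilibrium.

296

Solve by backward induction. Given q_U, the follower Kestrel maximises π_K = (468 - q_U - q_K)q_K - 142q_K.
∂π_K/∂q_K = 326 - q_U - 2q_K = 0 gives the reaction function q_K = (326 - q_U)/2.
The leader anticipates this reaction. Substituting into P = 468 - Q gives P = 305 - (1/2)q_U, so π_U = (305 - (1/2)q_U)q_U - 9q_U.
Maximising: ∂π_U/∂q_U = 296 - q_U = 0, giving q_U = 296.
Then q_K = (326 - 296)/2 = 15.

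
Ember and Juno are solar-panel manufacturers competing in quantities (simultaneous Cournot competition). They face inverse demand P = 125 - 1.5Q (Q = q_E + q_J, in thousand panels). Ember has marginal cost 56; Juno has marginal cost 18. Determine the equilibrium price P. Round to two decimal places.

66.33

Ember's profit: π_E = (125 - 1.5Q)q_E - (56q_E). Setting ∂π_E/∂q_E = 0: 69 - 3q_E - (3/2)(q_J) = 0.
Juno's profit: π_J = (125 - 1.5Q)q_J - (18q_J). Setting ∂π_J/∂q_J = 0: 107 - 3q_J - (3/2)(q_E) = 0.
So q_E = (69 - (3/2)q_J)/3 and q_J = (107 - (3/2)q_E)/3.
Solving the pair: q_E = 62/9, q_J = 290/9.
Total output Q = 352/9, so price P = 125 - (3/2)·(352/9) = 199/3.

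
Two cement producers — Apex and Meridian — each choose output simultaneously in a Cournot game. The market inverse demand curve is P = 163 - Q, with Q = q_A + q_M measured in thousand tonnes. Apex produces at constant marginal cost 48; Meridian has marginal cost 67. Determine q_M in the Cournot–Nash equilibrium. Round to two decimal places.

Apex's profit: π_A = (163 - Q)q_A - (48q_A). Setting ∂π_A/∂q_A = 0: 115 - 2q_A - (q_M) = 0.
Meridian's profit: π_M = (163 - Q)q_M - (67q_M). Setting ∂π_M/∂q_M = 0: 96 - 2q_M - (q_A) = 0.
Best responses: q_A = (115 - q_M)/2, q_M = (96 - q_A)/2.
Substituting one into the other gives q_A = 134/3 and q_M = 77/3.

25.67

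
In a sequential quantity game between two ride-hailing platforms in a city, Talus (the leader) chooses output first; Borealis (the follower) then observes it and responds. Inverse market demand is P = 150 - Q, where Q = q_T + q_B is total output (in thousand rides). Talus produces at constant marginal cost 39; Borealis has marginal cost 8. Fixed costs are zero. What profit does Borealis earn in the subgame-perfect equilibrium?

Solve by backward induction. Given q_T, the follower Borealis maximises π_B = (150 - q_T - q_B)q_B - 8q_B.
Follower FOC: 142 - q_T - 2q_B = 0, so q_B(q_T) = (142 - q_T)/2.
The leader anticipates this reaction. Substituting into P = 150 - Q gives P = 79 - (1/2)q_T, so π_T = (79 - (1/2)q_T)q_T - 39q_T.
Maximising: ∂π_T/∂q_T = 40 - q_T = 0, giving q_T = 40.
Then q_B = (142 - 40)/2 = 51.
Price P = 150 - 91 = 59.
Borealis's profit: (59 - 8)·51 = 2601.

2601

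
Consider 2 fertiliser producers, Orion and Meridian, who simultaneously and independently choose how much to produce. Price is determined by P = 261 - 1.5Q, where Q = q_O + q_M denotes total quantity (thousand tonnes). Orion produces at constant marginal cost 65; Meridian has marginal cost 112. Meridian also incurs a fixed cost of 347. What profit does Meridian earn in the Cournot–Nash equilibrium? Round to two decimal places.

423.67

Orion's profit: π_O = (261 - 1.5Q)q_O - (65q_O). Setting ∂π_O/∂q_O = 0: 196 - 3q_O - (3/2)(q_M) = 0.
Meridian's profit: π_M = (261 - 1.5Q)q_M - (112q_M). Setting ∂π_M/∂q_M = 0: 149 - 3q_M - (3/2)(q_O) = 0.
Rearranging gives the reaction functions q_O = (196 - (3/2)q_M)/3 and q_M = (149 - (3/2)q_O)/3.
Solving the pair: q_O = 54, q_M = 68/3.
Price P = 261 - (3/2)·(230/3) = 146.
Meridian's profit: (146 - 112)·(68/3) - 347 = 1271/3.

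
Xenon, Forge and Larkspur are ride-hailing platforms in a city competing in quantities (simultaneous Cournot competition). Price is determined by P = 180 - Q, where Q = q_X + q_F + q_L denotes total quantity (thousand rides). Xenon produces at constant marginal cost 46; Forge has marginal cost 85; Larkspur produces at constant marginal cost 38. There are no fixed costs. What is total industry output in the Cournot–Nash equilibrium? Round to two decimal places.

Xenon's profit: π_X = (180 - Q)q_X - (46q_X). Setting ∂π_X/∂q_X = 0: 134 - 2q_X - (q_F + q_L) = 0.
Forge's first-order condition: 95 - 2q_F - (q_X + q_L) = 0.
Larkspur's profit: π_L = (180 - Q)q_L - (38q_L). Setting ∂π_L/∂q_L = 0: 142 - 2q_L - (q_X + q_F) = 0.
Summing all 3 equations gives 371 − 4Q = 0, hence Q = 371/4.
Back-substituting: q_X = (134 − 371/4) = 165/4, q_F = (95 − 371/4) = 9/4, q_L = (142 − 371/4) = 197/4.
Total output Q = 165/4 + 9/4 + 197/4 = 371/4.

92.75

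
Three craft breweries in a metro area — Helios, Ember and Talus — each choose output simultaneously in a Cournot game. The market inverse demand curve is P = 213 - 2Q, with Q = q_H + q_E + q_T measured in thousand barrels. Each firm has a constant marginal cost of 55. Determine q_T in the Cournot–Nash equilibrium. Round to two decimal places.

19.75

A representative firm's profit is π_i = q_i(213 - 2Q) - 55q_i.
First-order condition (treating rivals' output as given): 158 - 4q_i - 2·Σ_{j≠i} q_j = 0.
By symmetry each firm produces the same amount; substituting Σ_{j≠i} q_j = 2q_i yields q_i = 158/8 = 79/4.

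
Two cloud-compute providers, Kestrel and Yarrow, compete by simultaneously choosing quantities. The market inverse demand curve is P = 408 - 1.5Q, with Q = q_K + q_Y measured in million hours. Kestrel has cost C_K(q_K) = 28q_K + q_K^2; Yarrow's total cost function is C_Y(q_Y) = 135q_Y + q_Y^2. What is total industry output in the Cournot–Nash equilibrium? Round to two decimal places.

100.46

Kestrel's profit: π_K = (408 - 1.5Q)q_K - (28q_K + q_K²). Setting ∂π_K/∂q_K = 0: 380 - 5q_K - (3/2)(q_Y) = 0.
Yarrow's first-order condition: 273 - 5q_Y - (3/2)(q_K) = 0.
Rearranging gives the reaction functions q_K = (380 - (3/2)q_Y)/5 and q_Y = (273 - (3/2)q_K)/5.
Substituting one into the other gives q_K = 65.5165 and q_Y = 34.9451.
Total output Q = 65.5165 + 34.9451 = 1306/13.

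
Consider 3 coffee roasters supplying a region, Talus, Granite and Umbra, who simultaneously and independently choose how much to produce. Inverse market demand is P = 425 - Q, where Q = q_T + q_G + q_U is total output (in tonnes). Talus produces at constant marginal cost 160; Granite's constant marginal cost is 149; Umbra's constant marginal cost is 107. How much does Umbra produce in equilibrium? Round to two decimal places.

Talus's profit: π_T = (425 - Q)q_T - (160q_T). Setting ∂π_T/∂q_T = 0: 265 - 2q_T - (q_G + q_U) = 0.
Granite's first-order condition: 276 - 2q_G - (q_T + q_U) = 0.
Umbra's first-order condition: 318 - 2q_U - (q_T + q_G) = 0.
Adding the 3 first-order conditions: 859 − 4Q = 0, so Q = 859/4.
Back-substituting: q_T = (265 − 859/4) = 201/4, q_G = (276 − 859/4) = 245/4, q_U = (318 − 859/4) = 413/4.

103.25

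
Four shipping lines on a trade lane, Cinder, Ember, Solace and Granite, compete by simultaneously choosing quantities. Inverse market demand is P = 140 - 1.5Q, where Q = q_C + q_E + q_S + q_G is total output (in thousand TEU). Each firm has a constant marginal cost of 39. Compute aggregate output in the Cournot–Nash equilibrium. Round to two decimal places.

A representative firm's profit is π_i = q_i(140 - 1.5Q) - 39q_i.
First-order condition (treating rivals' output as given): 101 - 3q_i - (3/2)·Σ_{j≠i} q_j = 0.
By symmetry each firm produces the same amount; substituting Σ_{j≠i} q_j = 3q_i yields q_i = 101/(15/2) = 202/15.
Total output Q = 202/15 + 202/15 + 202/15 + 202/15 = 808/15.

53.87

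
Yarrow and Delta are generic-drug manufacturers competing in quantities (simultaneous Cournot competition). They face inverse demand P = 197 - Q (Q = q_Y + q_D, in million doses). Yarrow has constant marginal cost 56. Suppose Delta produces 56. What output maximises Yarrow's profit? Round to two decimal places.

With the rival's output fixed at 56, Yarrow's profit is π_Y = (197 - 56 - q_Y)q_Y - (56q_Y) = (141 - q_Y)q_Y - (56q_Y).
∂π_Y/∂q_Y = 85 - 2q_Y = 0, so q_Y = 85/2.

42.50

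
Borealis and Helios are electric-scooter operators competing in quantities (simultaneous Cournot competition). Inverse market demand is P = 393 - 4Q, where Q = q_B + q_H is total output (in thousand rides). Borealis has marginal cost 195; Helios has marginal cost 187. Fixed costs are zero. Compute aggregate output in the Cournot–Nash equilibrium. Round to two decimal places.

Borealis's profit: π_B = (393 - 4Q)q_B - (195q_B). Setting ∂π_B/∂q_B = 0: 198 - 8q_B - 4(q_H) = 0.
Helios's first-order condition: 206 - 8q_H - 4(q_B) = 0.
Rearranging gives the reaction functions q_B = (198 - 4q_H)/8 and q_H = (206 - 4q_B)/8.
Substituting one into the other gives q_B = 95/6 and q_H = 107/6.
Total output Q = 95/6 + 107/6 = 101/3.

33.67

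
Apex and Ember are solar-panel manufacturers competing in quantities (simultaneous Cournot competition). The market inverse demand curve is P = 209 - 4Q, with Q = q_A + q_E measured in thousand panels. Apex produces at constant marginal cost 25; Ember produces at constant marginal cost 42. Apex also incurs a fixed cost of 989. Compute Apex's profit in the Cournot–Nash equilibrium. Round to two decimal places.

Apex's profit: π_A = (209 - 4Q)q_A - (25q_A). Setting ∂π_A/∂q_A = 0: 184 - 8q_A - 4(q_E) = 0.
Ember's profit: π_E = (209 - 4Q)q_E - (42q_E). Setting ∂π_E/∂q_E = 0: 167 - 8q_E - 4(q_A) = 0.
Best responses: q_A = (184 - 4q_E)/8, q_E = (167 - 4q_A)/8.
Solving the pair: q_A = 67/4, q_E = 25/2.
Price P = 209 - 4·(117/4) = 92.
Apex's profit: (92 - 25)·(67/4) - 989 = 533/4.

133.25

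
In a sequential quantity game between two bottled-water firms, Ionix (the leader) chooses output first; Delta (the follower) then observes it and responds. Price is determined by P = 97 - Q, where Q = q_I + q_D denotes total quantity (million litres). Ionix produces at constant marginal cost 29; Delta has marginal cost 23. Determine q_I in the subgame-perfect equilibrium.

31

The follower Delta best-responds to any q_I: π_D = (97 - Q)q_D - 23q_D.
∂π_D/∂q_D = 74 - q_I - 2q_D = 0 gives the reaction function q_D = (74 - q_I)/2.
Ionix substitutes q_D(q_I) into its own profit: π_I = q_I(97 - q_I - (74 - q_I)/2) - 29q_I = (60 - (1/2)q_I)q_I - 29q_I.
Maximising: ∂π_I/∂q_I = 31 - q_I = 0, giving q_I = 31.
Then q_D = (74 - 31)/2 = 43/2.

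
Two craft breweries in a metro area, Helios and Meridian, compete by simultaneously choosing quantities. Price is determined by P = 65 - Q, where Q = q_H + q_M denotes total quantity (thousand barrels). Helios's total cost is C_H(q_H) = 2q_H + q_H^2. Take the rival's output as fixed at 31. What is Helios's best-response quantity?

With the rival's output fixed at 31, Helios's profit is π_H = (65 - 31 - q_H)q_H - (2q_H + q_H²) = (34 - q_H)q_H - (2q_H + q_H²).
∂π_H/∂q_H = 32 - 4q_H = 0, so q_H = 8.

8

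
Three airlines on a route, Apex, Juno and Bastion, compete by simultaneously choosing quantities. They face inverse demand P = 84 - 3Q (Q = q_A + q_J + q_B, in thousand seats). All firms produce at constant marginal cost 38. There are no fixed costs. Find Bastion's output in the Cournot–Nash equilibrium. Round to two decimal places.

3.83

A representative firm's profit is π_i = q_i(84 - 3Q) - 38q_i.
Setting ∂π_i/∂q_i = 0 with rivals' quantities fixed: 46 - 6q_i - 3·Σ_{j≠i} q_j = 0.
With identical firms every q_j equals q_i, so Σ_{j≠i} q_j = 2q_i and 46 = 12q_i, giving q_i = 23/6.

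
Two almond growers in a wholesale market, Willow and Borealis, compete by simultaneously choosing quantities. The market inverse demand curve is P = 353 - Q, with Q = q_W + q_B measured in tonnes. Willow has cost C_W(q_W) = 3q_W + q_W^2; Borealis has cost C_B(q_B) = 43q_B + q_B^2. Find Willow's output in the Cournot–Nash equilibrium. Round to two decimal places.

72.67

Willow's profit: π_W = (353 - Q)q_W - (3q_W + q_W²). Setting ∂π_W/∂q_W = 0: 350 - 4q_W - (q_B) = 0.
Borealis's profit: π_B = (353 - Q)q_B - (43q_B + q_B²). Setting ∂π_B/∂q_B = 0: 310 - 4q_B - (q_W) = 0.
Best responses: q_W = (350 - q_B)/4, q_B = (310 - q_W)/4.
Substituting one into the other gives q_W = 218/3 and q_B = 178/3.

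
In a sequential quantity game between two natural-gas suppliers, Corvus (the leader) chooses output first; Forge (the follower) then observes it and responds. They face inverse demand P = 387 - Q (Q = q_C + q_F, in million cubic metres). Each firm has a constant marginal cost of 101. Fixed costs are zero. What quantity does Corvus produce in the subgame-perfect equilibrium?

143

The follower Forge best-responds to any q_C: π_F = (387 - Q)q_F - 101q_F.
∂π_F/∂q_F = 286 - q_C - 2q_F = 0 gives the reaction function q_F = (286 - q_C)/2.
The leader anticipates this reaction. Substituting into P = 387 - Q gives P = 244 - (1/2)q_C, so π_C = (244 - (1/2)q_C)q_C - 101q_C.
Leader FOC: 143 - q_C = 0, so q_C = 143.
Then q_F = (286 - 143)/2 = 143/2.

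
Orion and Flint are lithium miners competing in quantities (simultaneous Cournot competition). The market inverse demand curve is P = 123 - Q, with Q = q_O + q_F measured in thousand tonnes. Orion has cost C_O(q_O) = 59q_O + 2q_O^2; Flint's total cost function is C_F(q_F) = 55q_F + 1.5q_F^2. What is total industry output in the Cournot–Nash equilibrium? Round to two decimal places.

20.55

Orion's profit: π_O = (123 - Q)q_O - (59q_O + 2q_O²). Setting ∂π_O/∂q_O = 0: 64 - 6q_O - (q_F) = 0.
Flint's first-order condition: 68 - 5q_F - (q_O) = 0.
So q_O = (64 - q_F)/6 and q_F = (68 - q_O)/5.
Solving the pair: q_O = 252/29, q_F = 344/29.
Total output Q = 252/29 + 344/29 = 596/29.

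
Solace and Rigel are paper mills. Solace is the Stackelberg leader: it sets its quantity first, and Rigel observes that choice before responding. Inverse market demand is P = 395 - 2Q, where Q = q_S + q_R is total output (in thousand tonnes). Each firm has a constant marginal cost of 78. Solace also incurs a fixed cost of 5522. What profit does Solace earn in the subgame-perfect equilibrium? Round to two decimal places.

758.56

Solve by backward induction. Given q_S, the follower Rigel maximises π_R = (395 - 2q_S - 2q_R)q_R - 78q_R.
Setting the follower's marginal profit to zero, 317 - 2q_S - 4q_R = 0, i.e. q_R = (317 - 2q_S)/4.
Solace substitutes q_R(q_S) into its own profit: π_S = q_S(395 - 2q_S - (317 - 2q_S)/2) - 78q_S = (473/2 - q_S)q_S - 78q_S.
The leader's first-order condition 317/2 - 2q_S = 0 yields q_S = 317/4.
Then q_R = (317 - 2·(317/4))/4 = 317/8.
Price P = 395 - 2·(951/8) = 629/4.
Solace's profit: (629/4 - 78)·(317/4) - 5522 = 758.5625.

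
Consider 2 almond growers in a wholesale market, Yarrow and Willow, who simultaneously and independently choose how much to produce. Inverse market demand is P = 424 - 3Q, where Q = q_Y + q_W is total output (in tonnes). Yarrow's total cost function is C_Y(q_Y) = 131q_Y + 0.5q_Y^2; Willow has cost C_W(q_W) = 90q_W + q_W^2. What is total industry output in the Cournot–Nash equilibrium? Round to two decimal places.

Yarrow's profit: π_Y = (424 - 3Q)q_Y - (131q_Y + (1/2)q_Y²). Setting ∂π_Y/∂q_Y = 0: 293 - 7q_Y - 3(q_W) = 0.
Willow's first-order condition: 334 - 8q_W - 3(q_Y) = 0.
So q_Y = (293 - 3q_W)/7 and q_W = (334 - 3q_Y)/8.
Substituting one into the other gives q_Y = 1342/47 and q_W = 1459/47.
Total output Q = 1342/47 + 1459/47 = 59.5957.

59.60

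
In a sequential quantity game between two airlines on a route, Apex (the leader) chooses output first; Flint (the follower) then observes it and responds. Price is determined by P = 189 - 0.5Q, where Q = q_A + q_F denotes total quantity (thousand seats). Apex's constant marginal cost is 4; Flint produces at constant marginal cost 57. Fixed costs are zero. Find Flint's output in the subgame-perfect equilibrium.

The follower Flint best-responds to any q_A: π_F = (189 - 0.5Q)q_F - 57q_F.
∂π_F/∂q_F = 132 - (1/2)q_A - q_F = 0 gives the reaction function q_F = (132 - (1/2)q_A).
Apex substitutes q_F(q_A) into its own profit: π_A = q_A(189 - (1/2)q_A - (132 - (1/2)q_A)/2) - 4q_A = (123 - (1/4)q_A)q_A - 4q_A.
Leader FOC: 119 - (1/2)q_A = 0, so q_A = 238.
Then q_F = (132 - (1/2)·238) = 13.

13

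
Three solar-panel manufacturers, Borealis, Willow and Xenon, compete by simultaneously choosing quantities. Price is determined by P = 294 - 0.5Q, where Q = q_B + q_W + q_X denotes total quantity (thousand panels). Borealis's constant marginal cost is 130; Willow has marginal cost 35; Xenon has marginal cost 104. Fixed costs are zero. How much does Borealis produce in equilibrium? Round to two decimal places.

Borealis's profit: π_B = (294 - 0.5Q)q_B - (130q_B). Setting ∂π_B/∂q_B = 0: 164 - q_B - (1/2)(q_W + q_X) = 0.
Willow's first-order condition: 259 - q_W - (1/2)(q_B + q_X) = 0.
Xenon's profit: π_X = (294 - 0.5Q)q_X - (104q_X). Setting ∂π_X/∂q_X = 0: 190 - q_X - (1/2)(q_B + q_W) = 0.
Adding the 3 first-order conditions: 613 − 2Q = 0, so Q = 613/2.
Back-substituting: q_B = (164 − 613/4)/(1/2) = 43/2, q_W = (259 − 613/4)/(1/2) = 423/2, q_X = (190 − 613/4)/(1/2) = 147/2.

21.50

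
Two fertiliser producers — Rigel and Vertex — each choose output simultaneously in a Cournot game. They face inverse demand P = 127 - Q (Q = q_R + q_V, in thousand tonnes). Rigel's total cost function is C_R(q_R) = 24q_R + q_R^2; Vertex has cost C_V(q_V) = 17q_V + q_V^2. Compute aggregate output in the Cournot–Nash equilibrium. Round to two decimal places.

Rigel's profit: π_R = (127 - Q)q_R - (24q_R + q_R²). Setting ∂π_R/∂q_R = 0: 103 - 4q_R - (q_V) = 0.
Vertex's first-order condition: 110 - 4q_V - (q_R) = 0.
Best responses: q_R = (103 - q_V)/4, q_V = (110 - q_R)/4.
Solving the pair: q_R = 302/15, q_V = 337/15.
Total output Q = 302/15 + 337/15 = 213/5.

42.60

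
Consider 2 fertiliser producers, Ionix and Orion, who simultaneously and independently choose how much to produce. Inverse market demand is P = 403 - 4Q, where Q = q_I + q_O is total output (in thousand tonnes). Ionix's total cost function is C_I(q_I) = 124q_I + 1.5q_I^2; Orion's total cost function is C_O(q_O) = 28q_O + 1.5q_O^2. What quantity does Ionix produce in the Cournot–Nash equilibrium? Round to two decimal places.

Ionix's profit: π_I = (403 - 4Q)q_I - (124q_I + (3/2)q_I²). Setting ∂π_I/∂q_I = 0: 279 - 11q_I - 4(q_O) = 0.
Orion's first-order condition: 375 - 11q_O - 4(q_I) = 0.
Rearranging gives the reaction functions q_I = (279 - 4q_O)/11 and q_O = (375 - 4q_I)/11.
Solving the pair: q_I = 523/35, q_O = 1003/35.

14.94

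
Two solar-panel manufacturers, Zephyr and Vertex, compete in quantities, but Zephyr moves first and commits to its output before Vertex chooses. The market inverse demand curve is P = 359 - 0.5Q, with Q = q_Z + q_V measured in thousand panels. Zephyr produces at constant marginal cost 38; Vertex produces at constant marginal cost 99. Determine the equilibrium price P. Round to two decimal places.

133.50

Solve by backward induction. Given q_Z, the follower Vertex maximises π_V = (359 - (1/2)q_Z - (1/2)q_V)q_V - 99q_V.
Setting the follower's marginal profit to zero, 260 - (1/2)q_Z - q_V = 0, i.e. q_V = (260 - (1/2)q_Z).
The leader anticipates this reaction. Substituting into P = 359 - 0.5Q gives P = 229 - (1/4)q_Z, so π_Z = (229 - (1/4)q_Z)q_Z - 38q_Z.
Maximising: ∂π_Z/∂q_Z = 191 - (1/2)q_Z = 0, giving q_Z = 382.
Then q_V = (260 - (1/2)·382) = 69.
Total output Q = 451, so price P = 359 - (1/2)·451 = 267/2.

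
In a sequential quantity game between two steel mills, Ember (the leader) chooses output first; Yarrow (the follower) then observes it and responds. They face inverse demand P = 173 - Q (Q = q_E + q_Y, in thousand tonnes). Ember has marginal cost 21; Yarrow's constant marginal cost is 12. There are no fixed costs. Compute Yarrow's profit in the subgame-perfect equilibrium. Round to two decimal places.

Solve by backward induction. Given q_E, the follower Yarrow maximises π_Y = (173 - q_E - q_Y)q_Y - 12q_Y.
Setting the follower's marginal profit to zero, 161 - q_E - 2q_Y = 0, i.e. q_Y = (161 - q_E)/2.
The leader anticipates this reaction. Substituting into P = 173 - Q gives P = 185/2 - (1/2)q_E, so π_E = (185/2 - (1/2)q_E)q_E - 21q_E.
Leader FOC: 143/2 - q_E = 0, so q_E = 143/2.
Then q_Y = (161 - 143/2)/2 = 179/4.
Price P = 173 - 465/4 = 227/4.
Yarrow's profit: (227/4 - 12)·(179/4) = 2002.5625.

2002.56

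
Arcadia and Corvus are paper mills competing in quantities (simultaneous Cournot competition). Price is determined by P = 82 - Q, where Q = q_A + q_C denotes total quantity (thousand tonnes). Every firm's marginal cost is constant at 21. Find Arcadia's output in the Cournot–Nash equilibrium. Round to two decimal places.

Each firm earns π_i = (82 - Q)q_i - 21q_i.
Setting ∂π_i/∂q_i = 0 with rivals' quantities fixed: 61 - 2q_i - q_j = 0.
By symmetry each firm produces the same amount; substituting q_j = q_i yields q_i = 61/3.

20.33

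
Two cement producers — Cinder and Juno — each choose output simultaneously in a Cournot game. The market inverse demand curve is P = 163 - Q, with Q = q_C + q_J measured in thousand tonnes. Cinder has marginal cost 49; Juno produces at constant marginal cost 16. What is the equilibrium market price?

Cinder's profit: π_C = (163 - Q)q_C - (49q_C). Setting ∂π_C/∂q_C = 0: 114 - 2q_C - (q_J) = 0.
Juno's first-order condition: 147 - 2q_J - (q_C) = 0.
Rearranging gives the reaction functions q_C = (114 - q_J)/2 and q_J = (147 - q_C)/2.
Substituting one into the other gives q_C = 27 and q_J = 60.
Total output Q = 87, so price P = 163 - 87 = 76.

76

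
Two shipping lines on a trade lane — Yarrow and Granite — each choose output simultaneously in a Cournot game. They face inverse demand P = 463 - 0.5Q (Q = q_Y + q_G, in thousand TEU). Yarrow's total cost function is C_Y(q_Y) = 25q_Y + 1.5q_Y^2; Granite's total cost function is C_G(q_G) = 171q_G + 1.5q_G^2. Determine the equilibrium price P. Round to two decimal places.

Yarrow's profit: π_Y = (463 - 0.5Q)q_Y - (25q_Y + (3/2)q_Y²). Setting ∂π_Y/∂q_Y = 0: 438 - 4q_Y - (1/2)(q_G) = 0.
Granite's profit: π_G = (463 - 0.5Q)q_G - (171q_G + (3/2)q_G²). Setting ∂π_G/∂q_G = 0: 292 - 4q_G - (1/2)(q_Y) = 0.
Best responses: q_Y = (438 - (1/2)q_G)/4, q_G = (292 - (1/2)q_Y)/4.
Substituting one into the other gives q_Y = 101.9683 and q_G = 60.2540.
Total output Q = 1460/9, so price P = 463 - (1/2)·(1460/9) = 381.8889.

381.89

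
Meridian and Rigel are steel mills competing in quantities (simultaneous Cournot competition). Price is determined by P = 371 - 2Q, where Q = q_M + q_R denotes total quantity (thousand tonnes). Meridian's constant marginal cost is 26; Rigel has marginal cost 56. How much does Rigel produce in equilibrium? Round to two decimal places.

Meridian's profit: π_M = (371 - 2Q)q_M - (26q_M). Setting ∂π_M/∂q_M = 0: 345 - 4q_M - 2(q_R) = 0.
Rigel's profit: π_R = (371 - 2Q)q_R - (56q_R). Setting ∂π_R/∂q_R = 0: 315 - 4q_R - 2(q_M) = 0.
Rearranging gives the reaction functions q_M = (345 - 2q_R)/4 and q_R = (315 - 2q_M)/4.
Solving the pair: q_M = 125/2, q_R = 95/2.

47.50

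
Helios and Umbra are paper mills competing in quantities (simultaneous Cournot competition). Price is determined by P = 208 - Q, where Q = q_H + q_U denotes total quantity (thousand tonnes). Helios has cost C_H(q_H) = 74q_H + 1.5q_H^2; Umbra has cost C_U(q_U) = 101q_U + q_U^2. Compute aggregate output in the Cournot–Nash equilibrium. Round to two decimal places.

43.68

Helios's profit: π_H = (208 - Q)q_H - (74q_H + (3/2)q_H²). Setting ∂π_H/∂q_H = 0: 134 - 5q_H - (q_U) = 0.
Umbra's first-order condition: 107 - 4q_U - (q_H) = 0.
So q_H = (134 - q_U)/5 and q_U = (107 - q_H)/4.
Substituting one into the other gives q_H = 429/19 and q_U = 401/19.
Total output Q = 429/19 + 401/19 = 830/19.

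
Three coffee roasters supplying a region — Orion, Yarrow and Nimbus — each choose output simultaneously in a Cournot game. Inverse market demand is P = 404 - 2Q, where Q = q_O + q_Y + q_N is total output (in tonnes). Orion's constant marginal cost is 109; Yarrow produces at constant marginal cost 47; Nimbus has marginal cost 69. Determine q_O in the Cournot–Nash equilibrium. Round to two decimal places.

24.13

Orion's profit: π_O = (404 - 2Q)q_O - (109q_O). Setting ∂π_O/∂q_O = 0: 295 - 4q_O - 2(q_Y + q_N) = 0.
Yarrow's first-order condition: 357 - 4q_Y - 2(q_O + q_N) = 0.
Nimbus's first-order condition: 335 - 4q_N - 2(q_O + q_Y) = 0.
Summing all 3 equations gives 987 − 8Q = 0, hence Q = 987/8.
Back-substituting: q_O = (295 − 987/4)/2 = 193/8, q_Y = (357 − 987/4)/2 = 441/8, q_N = (335 − 987/4)/2 = 353/8.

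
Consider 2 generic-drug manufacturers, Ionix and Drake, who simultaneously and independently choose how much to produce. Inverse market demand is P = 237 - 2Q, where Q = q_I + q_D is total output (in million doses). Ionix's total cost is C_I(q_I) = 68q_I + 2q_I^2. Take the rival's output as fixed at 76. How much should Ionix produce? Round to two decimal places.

With the rival's output fixed at 76, Ionix's profit is π_I = (237 - 2·76 - 2q_I)q_I - (68q_I + 2q_I²) = (85 - 2q_I)q_I - (68q_I + 2q_I²).
∂π_I/∂q_I = 17 - 8q_I = 0, so q_I = 17/8.

2.13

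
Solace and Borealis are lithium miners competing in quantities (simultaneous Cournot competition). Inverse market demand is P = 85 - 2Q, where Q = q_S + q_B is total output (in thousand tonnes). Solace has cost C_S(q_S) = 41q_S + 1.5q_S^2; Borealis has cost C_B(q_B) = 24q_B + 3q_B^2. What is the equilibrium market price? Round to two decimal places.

65.09

Solace's profit: π_S = (85 - 2Q)q_S - (41q_S + (3/2)q_S²). Setting ∂π_S/∂q_S = 0: 44 - 7q_S - 2(q_B) = 0.
Borealis's first-order condition: 61 - 10q_B - 2(q_S) = 0.
Rearranging gives the reaction functions q_S = (44 - 2q_B)/7 and q_B = (61 - 2q_S)/10.
Solving the pair: q_S = 53/11, q_B = 113/22.
Total output Q = 219/22, so price P = 85 - 2·(219/22) = 716/11.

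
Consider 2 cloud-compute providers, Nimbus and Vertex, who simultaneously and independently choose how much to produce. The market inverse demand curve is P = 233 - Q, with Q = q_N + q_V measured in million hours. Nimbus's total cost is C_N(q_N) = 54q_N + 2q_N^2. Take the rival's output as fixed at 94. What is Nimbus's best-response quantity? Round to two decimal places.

With the rival's output fixed at 94, Nimbus's profit is π_N = (233 - 94 - q_N)q_N - (54q_N + 2q_N²) = (139 - q_N)q_N - (54q_N + 2q_N²).
∂π_N/∂q_N = 85 - 6q_N = 0, so q_N = 85/6.

14.17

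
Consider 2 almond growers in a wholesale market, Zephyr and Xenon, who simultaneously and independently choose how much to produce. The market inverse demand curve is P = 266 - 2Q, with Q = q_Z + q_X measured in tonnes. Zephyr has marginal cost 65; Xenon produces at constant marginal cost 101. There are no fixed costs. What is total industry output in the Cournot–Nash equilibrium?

61

Zephyr's profit: π_Z = (266 - 2Q)q_Z - (65q_Z). Setting ∂π_Z/∂q_Z = 0: 201 - 4q_Z - 2(q_X) = 0.
Xenon's first-order condition: 165 - 4q_X - 2(q_Z) = 0.
Best responses: q_Z = (201 - 2q_X)/4, q_X = (165 - 2q_Z)/4.
Substituting one into the other gives q_Z = 79/2 and q_X = 43/2.
Total output Q = 79/2 + 43/2 = 61.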